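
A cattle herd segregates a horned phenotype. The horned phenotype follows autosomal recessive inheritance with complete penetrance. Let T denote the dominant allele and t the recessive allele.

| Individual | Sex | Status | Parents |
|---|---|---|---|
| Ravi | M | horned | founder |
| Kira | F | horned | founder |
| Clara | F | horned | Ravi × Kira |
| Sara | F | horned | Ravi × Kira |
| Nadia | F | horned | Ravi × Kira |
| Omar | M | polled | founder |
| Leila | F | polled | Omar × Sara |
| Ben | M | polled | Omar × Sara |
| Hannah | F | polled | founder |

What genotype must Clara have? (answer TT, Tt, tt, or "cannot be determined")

tt

Clara is horned, so Clara is tt.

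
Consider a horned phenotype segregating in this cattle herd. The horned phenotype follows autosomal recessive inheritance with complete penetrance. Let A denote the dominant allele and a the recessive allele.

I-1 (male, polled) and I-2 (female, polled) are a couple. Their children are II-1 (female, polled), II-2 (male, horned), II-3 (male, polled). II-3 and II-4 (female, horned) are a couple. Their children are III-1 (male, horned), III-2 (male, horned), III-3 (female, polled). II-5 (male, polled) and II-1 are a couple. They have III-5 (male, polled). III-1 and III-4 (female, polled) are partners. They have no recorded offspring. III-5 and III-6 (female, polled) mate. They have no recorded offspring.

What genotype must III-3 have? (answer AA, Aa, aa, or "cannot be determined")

From phenotype alone, III-3 is AA or Aa.
III-3 is polled so carries A and received a from II-4 (aa), so III-3 is Aa.

Aa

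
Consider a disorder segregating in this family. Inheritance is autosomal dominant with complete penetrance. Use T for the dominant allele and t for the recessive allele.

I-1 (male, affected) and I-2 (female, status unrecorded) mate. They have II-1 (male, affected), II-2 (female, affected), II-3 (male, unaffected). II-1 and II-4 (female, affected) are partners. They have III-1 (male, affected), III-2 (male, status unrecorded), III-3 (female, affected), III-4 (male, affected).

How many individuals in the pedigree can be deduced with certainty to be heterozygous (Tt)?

1

Obligate heterozygotes: I-1 is affected so carries T and passed t to II-3 (tt), so I-1 is Tt.
Every other individual is either homozygous by phenotype or has at least one consistent homozygous assignment, so the count is 1.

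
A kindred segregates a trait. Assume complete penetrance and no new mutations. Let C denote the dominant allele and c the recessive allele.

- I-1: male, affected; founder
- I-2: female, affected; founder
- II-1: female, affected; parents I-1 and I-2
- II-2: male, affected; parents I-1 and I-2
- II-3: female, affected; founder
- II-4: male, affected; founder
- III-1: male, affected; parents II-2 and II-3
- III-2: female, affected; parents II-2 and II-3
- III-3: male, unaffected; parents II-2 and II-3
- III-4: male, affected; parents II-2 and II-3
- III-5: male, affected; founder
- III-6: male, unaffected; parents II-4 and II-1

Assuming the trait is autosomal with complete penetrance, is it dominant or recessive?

dominant

II-2 and II-3 are both affected yet have an unaffected child III-3. Under a recessive model two affected parents are homozygous and every child would be affected, so the trait cannot be recessive.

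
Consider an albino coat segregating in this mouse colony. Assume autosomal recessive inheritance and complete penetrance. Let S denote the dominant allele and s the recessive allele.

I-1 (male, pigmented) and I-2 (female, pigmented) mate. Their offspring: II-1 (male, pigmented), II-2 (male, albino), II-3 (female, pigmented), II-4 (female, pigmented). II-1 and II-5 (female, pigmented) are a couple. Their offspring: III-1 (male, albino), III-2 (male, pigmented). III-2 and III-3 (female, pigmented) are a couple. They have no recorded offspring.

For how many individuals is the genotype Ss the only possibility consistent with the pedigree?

4

Obligate heterozygotes: I-1 is pigmented so carries S and passed s to II-2 (ss), so I-1 is Ss; I-2 is pigmented so carries S and passed s to II-2 (ss), so I-2 is Ss; II-1 is pigmented so carries S and passed s to III-1 (ss), so II-1 is Ss; II-5 is pigmented so carries S and passed s to III-1 (ss), so II-5 is Ss.
Every other individual is either homozygous by phenotype or has at least one consistent homozygous assignment, so the count is 4.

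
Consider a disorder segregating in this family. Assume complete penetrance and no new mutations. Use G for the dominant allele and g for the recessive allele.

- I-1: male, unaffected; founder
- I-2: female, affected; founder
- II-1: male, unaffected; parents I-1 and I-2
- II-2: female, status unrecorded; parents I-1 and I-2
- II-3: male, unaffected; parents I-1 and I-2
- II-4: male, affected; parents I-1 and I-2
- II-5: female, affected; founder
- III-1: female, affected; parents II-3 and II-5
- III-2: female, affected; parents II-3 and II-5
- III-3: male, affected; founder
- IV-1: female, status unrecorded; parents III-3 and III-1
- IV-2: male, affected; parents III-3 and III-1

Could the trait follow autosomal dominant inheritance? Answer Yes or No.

A consistent assignment under autosomal dominant exists: I-1 gg, I-2 Gg, II-1 gg, II-2 Gg, II-3 gg, II-4 Gg, II-5 GG, III-1 Gg, III-2 Gg, III-3 GG, IV-1 GG, IV-2 GG.
In this assignment every recorded phenotype matches its genotype and every non-founder's genotype is obtainable from its parents' genotypes, so the pedigree is consistent.

Yes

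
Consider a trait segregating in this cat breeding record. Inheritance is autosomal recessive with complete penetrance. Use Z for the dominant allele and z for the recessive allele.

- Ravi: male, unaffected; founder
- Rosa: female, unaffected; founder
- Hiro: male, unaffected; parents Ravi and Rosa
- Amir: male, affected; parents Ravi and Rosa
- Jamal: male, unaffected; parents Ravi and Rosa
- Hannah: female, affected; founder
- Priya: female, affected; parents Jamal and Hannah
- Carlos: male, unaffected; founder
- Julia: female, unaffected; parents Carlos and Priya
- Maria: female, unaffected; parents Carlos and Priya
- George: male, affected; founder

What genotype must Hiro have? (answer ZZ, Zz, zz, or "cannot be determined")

cannot be determined

Hiro's phenotype allows ZZ or Zz, and no parent or child forces a single allele at both positions; consistent genotype assignments exist with Hiro as ZZ or Zz.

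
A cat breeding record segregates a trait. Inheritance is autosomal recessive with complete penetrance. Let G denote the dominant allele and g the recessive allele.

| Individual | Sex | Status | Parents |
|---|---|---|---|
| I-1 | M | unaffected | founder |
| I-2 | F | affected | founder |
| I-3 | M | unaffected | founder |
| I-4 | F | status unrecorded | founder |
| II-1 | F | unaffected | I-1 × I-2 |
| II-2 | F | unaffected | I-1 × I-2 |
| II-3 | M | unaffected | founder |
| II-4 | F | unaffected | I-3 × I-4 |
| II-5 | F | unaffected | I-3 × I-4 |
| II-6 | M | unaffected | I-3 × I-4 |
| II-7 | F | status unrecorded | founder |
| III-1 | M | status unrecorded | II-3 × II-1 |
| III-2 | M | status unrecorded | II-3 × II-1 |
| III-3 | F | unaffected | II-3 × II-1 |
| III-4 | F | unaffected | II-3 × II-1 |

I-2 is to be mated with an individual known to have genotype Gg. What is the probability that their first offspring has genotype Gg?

I-2 is affected, so I-2 is gg.
The cross gives 1/2 Gg : 1/2 gg, so P(offspring has genotype Gg) = 1/2.

1/2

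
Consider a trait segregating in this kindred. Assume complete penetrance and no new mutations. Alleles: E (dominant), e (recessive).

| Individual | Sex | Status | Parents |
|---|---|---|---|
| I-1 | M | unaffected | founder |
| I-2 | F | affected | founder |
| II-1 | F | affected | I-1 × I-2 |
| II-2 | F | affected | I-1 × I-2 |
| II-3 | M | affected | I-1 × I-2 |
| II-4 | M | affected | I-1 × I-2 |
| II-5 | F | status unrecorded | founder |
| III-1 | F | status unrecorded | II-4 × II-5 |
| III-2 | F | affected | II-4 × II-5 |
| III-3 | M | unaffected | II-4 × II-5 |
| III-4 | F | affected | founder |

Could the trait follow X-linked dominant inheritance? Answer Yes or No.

Yes

A consistent assignment under X-linked dominant exists: I-1 X^e Y, I-2 X^E X^E, II-1 X^E X^e, II-2 X^E X^e, II-3 X^E Y, II-4 X^E Y, II-5 X^E X^e, III-1 X^E X^E, III-2 X^E X^E, III-3 X^e Y, III-4 X^E X^E.
In this assignment every recorded phenotype matches its genotype and every non-founder's genotype is obtainable from its parents' genotypes, so the pedigree is consistent.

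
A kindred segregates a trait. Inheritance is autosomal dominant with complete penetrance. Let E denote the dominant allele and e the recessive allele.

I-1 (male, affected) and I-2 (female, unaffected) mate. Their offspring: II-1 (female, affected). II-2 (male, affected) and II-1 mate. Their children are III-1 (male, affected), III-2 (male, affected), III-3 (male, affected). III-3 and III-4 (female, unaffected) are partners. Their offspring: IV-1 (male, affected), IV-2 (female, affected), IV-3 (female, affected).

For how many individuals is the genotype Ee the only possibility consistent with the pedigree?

Obligate heterozygotes: II-1 is affected so carries E and received e from I-2 (ee), so II-1 is Ee; IV-1 is affected so carries E and received e from III-4 (ee), so IV-1 is Ee; IV-2 is affected so carries E and received e from III-4 (ee), so IV-2 is Ee; IV-3 is affected so carries E and received e from III-4 (ee), so IV-3 is Ee.
Every other individual is either homozygous by phenotype or has at least one consistent homozygous assignment, so the count is 4.

4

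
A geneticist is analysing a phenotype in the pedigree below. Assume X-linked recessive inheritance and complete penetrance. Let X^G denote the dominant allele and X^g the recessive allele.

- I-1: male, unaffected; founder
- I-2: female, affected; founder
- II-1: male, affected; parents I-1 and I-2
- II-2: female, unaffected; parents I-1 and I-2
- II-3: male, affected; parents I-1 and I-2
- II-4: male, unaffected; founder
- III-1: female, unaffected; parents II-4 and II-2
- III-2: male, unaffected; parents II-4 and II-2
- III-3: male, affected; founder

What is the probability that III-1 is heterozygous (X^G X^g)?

II-4 is unaffected, so II-4 is X^G Y.
II-2 is unaffected so carries G and received g from I-2 (X^g X^g), so II-2 is X^G X^g.
Their cross gives offspring ratios 1/2 X^G X^G : 1/2 X^G X^g. Conditioning on III-1 being unaffected, P(X^G X^g) = 1/2 / 1 = 1/2.

1/2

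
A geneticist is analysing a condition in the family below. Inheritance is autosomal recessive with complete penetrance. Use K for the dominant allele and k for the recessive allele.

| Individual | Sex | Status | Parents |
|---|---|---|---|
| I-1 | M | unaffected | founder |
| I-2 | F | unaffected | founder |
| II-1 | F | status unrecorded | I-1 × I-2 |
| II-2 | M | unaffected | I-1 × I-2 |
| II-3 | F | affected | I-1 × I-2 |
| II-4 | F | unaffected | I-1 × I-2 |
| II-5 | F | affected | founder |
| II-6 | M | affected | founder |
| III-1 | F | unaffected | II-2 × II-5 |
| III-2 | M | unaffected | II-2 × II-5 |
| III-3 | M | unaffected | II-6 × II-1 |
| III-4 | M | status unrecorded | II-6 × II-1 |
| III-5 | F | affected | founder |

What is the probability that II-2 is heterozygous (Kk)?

I-1 is unaffected so carries K and passed k to II-3 (kk), so I-1 is Kk.
I-2 is unaffected so carries K and passed k to II-3 (kk), so I-2 is Kk.
Their cross gives offspring ratios 1/4 KK : 1/2 Kk : 1/4 kk. Conditioning on II-2 being unaffected, P(Kk) = 1/2 / 3/4 = 2/3 before taking II-2's own offspring into account.
II-5 is affected, so II-5 is kk.
Now use II-2's offspring. Probability of each recorded status — unaffected daughter III-1: 1/2 if II-2 is Kk, 1 if KK; unaffected son III-2: 1/2 if II-2 is Kk, 1 if KK.
Bayes: P(Kk) = 2/3·1/4 / (2/3·1/4 + 1/3·1) = 1/3.

1/3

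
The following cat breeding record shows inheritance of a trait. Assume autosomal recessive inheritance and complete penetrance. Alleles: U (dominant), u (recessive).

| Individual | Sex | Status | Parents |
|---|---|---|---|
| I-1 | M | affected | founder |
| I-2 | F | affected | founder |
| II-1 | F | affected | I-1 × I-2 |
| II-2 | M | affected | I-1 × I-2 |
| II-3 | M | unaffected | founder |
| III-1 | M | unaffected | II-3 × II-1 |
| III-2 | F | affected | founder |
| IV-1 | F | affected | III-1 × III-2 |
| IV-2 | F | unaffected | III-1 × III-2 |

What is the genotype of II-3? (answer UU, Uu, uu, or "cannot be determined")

II-3's phenotype allows UU or Uu, and no parent or child forces a single allele at both positions; consistent genotype assignments exist with II-3 as UU or Uu.

cannot be determined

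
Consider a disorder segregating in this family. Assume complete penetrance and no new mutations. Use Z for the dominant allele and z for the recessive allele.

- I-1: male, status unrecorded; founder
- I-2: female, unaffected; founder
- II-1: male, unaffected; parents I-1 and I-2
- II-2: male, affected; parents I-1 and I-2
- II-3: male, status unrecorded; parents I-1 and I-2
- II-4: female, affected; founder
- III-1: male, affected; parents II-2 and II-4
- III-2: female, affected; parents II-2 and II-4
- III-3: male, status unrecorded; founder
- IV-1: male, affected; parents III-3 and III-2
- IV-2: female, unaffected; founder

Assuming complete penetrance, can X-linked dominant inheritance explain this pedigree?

No

Under X-linked dominant, II-2 (affected, male) cannot arise from I-1 (unrecorded) × I-2 (unaffected).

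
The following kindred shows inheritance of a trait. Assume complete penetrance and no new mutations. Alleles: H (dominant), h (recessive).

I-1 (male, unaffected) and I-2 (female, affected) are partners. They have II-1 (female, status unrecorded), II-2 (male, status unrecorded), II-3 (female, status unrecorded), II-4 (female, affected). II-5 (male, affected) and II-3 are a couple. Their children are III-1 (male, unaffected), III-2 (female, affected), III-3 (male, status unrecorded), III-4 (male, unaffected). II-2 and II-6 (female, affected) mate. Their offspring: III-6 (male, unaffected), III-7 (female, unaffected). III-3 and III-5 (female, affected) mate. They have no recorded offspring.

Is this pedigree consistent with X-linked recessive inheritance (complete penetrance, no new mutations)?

No

Under X-linked recessive, II-4 (affected, female) cannot arise from I-1 (unaffected) × I-2 (affected).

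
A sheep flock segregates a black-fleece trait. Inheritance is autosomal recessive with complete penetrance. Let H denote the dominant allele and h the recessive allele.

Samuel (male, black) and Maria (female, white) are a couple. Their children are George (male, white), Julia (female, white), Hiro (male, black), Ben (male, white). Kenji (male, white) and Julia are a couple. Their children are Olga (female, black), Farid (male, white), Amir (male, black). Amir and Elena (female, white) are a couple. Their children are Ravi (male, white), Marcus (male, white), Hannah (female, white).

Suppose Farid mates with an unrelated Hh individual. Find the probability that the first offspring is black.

Kenji is white so carries H and passed h to Olga (hh), so Kenji is Hh.
Julia is white so carries H and received h from Samuel (hh), so Julia is Hh.
Farid is a white offspring of Kenji (Hh) × Julia (Hh), whose cross gives 1/4 HH : 1/2 Hh : 1/4 hh; conditioning on being white, Farid is HH with probability 1/3, Hh with probability 2/3.
Summing over parental genotype combinations, P(offspring is black) = 2/3·1/4 = 1/6.

1/6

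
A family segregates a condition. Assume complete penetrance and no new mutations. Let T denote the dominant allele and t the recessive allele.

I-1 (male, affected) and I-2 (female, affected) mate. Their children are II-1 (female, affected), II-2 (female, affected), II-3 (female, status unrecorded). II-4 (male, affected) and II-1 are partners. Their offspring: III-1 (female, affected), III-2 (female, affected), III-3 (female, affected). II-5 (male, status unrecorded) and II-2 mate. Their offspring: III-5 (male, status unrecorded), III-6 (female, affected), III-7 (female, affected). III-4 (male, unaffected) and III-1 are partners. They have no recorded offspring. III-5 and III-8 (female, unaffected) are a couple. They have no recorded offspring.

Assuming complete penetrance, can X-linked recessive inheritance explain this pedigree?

Yes

A consistent assignment under X-linked recessive exists: I-1 X^t Y, I-2 X^t X^t, II-1 X^t X^t, II-2 X^t X^t, II-3 X^t X^t, II-4 X^t Y, II-5 X^t Y, III-1 X^t X^t, III-2 X^t X^t, III-3 X^t X^t, III-4 X^T Y, III-5 X^t Y, III-6 X^t X^t, III-7 X^t X^t, III-8 X^T X^T.
In this assignment every recorded phenotype matches its genotype and every non-founder's genotype is obtainable from its parents' genotypes, so the pedigree is consistent.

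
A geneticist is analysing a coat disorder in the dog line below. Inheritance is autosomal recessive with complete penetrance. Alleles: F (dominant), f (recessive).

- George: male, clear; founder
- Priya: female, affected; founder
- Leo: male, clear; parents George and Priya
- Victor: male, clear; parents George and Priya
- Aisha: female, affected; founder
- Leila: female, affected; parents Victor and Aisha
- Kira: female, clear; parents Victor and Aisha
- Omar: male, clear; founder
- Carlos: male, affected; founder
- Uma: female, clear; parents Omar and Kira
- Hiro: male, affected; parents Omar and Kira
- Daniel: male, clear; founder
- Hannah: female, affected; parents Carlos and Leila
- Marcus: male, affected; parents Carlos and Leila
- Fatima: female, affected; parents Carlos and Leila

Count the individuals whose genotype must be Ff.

4

Obligate heterozygotes: Leo is clear so carries F and received f from Priya (ff), so Leo is Ff; Victor is clear so carries F and received f from Priya (ff), so Victor is Ff; Kira is clear so carries F and received f from Aisha (ff), so Kira is Ff; Omar is clear so carries F and passed f to Hiro (ff), so Omar is Ff.
Every other individual is either homozygous by phenotype or has at least one consistent homozygous assignment, so the count is 4.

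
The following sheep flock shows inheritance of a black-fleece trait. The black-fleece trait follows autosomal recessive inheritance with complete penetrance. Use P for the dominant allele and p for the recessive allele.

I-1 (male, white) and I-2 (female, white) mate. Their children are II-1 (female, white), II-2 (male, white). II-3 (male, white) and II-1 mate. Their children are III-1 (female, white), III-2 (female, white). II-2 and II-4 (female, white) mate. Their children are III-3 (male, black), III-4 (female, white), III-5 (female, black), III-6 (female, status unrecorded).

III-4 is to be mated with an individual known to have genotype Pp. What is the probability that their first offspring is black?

1/6

II-2 is white so carries P and passed p to III-3 (pp), so II-2 is Pp.
II-4 is white so carries P and passed p to III-3 (pp), so II-4 is Pp.
III-4 is a white offspring of II-2 (Pp) × II-4 (Pp), whose cross gives 1/4 PP : 1/2 Pp : 1/4 pp; conditioning on being white, III-4 is PP with probability 1/3, Pp with probability 2/3.
Summing over parental genotype combinations, P(offspring is black) = 2/3·1/4 = 1/6.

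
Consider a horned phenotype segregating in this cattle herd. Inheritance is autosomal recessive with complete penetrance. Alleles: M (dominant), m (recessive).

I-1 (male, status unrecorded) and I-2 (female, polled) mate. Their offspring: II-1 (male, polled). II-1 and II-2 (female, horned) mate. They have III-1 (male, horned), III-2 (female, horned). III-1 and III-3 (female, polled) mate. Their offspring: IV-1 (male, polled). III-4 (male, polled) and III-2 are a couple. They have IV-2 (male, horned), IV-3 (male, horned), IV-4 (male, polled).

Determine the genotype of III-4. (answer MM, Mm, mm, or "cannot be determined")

From phenotype alone, III-4 is MM or Mm.
III-4 is polled so carries M and passed m to IV-2 (mm), so III-4 is Mm.

Mm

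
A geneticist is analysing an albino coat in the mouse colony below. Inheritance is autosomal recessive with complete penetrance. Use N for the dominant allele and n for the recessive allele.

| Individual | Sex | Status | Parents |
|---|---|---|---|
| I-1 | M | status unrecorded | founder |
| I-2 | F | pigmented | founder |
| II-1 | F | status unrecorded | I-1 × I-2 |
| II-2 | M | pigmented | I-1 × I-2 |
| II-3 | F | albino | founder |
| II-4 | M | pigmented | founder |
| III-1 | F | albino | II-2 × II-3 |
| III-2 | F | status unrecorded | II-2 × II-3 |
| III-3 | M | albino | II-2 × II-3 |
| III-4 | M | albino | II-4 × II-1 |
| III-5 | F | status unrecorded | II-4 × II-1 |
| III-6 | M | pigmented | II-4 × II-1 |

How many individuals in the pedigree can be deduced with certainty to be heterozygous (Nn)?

Obligate heterozygotes: II-2 is pigmented so carries N and passed n to III-1 (nn), so II-2 is Nn; II-4 is pigmented so carries N and passed n to III-4 (nn), so II-4 is Nn.
Every other individual is either homozygous by phenotype or has at least one consistent homozygous assignment, so the count is 2.

2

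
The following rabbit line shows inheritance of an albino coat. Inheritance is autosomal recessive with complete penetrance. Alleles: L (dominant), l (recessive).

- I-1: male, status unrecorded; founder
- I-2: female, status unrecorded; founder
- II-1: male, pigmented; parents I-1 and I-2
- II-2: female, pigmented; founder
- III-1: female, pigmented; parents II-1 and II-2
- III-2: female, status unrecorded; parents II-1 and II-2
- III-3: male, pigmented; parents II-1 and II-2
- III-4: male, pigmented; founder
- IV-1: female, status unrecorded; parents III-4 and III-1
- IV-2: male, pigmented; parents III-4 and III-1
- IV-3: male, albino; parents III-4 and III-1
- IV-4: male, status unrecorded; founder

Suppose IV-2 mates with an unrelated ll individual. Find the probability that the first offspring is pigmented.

III-4 is pigmented so carries L and passed l to IV-3 (ll), so III-4 is Ll.
III-1 is pigmented so carries L and passed l to IV-3 (ll), so III-1 is Ll.
IV-2 is a pigmented offspring of III-4 (Ll) × III-1 (Ll), whose cross gives 1/4 LL : 1/2 Ll : 1/4 ll; conditioning on being pigmented, IV-2 is LL with probability 1/3, Ll with probability 2/3.
Summing over parental genotype combinations, P(offspring is pigmented) = 1/3·1 + 2/3·1/2 = 2/3.

2/3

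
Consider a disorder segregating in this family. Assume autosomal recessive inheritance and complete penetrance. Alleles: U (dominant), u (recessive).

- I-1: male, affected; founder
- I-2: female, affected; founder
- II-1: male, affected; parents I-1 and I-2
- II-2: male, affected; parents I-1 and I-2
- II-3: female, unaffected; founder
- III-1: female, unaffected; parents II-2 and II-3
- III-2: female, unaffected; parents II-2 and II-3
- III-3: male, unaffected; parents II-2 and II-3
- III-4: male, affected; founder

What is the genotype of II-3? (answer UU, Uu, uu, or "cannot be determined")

cannot be determined

II-3's phenotype allows UU or Uu, and no parent or child forces a single allele at both positions; consistent genotype assignments exist with II-3 as UU or Uu.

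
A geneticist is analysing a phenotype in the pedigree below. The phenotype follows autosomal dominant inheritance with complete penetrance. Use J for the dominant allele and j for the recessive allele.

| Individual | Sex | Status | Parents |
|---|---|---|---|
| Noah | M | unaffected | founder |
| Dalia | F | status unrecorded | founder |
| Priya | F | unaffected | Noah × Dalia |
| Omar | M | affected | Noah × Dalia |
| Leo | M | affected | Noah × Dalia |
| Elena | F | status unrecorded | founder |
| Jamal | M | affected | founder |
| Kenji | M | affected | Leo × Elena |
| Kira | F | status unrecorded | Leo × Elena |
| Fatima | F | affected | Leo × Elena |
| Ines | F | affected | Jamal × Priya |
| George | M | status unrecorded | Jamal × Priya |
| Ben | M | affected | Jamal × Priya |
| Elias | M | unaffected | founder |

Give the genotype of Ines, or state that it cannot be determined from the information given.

From phenotype alone, Ines is JJ or Jj.
Ines is affected so carries J and received j from Priya (jj), so Ines is Jj.

Jj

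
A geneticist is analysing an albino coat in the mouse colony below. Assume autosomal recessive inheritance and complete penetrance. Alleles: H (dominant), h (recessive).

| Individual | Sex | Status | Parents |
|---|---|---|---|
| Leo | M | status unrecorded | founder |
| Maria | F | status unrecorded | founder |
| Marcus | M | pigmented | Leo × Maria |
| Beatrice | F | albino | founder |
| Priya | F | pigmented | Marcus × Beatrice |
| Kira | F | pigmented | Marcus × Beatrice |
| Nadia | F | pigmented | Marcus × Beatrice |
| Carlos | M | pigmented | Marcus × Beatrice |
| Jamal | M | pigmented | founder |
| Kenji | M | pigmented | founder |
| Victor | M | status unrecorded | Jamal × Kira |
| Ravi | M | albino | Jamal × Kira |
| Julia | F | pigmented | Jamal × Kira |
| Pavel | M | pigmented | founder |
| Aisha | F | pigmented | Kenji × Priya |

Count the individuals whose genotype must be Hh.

5

Obligate heterozygotes: Priya is pigmented so carries H and received h from Beatrice (hh), so Priya is Hh; Kira is pigmented so carries H and received h from Beatrice (hh), so Kira is Hh; Nadia is pigmented so carries H and received h from Beatrice (hh), so Nadia is Hh; Carlos is pigmented so carries H and received h from Beatrice (hh), so Carlos is Hh; Jamal is pigmented so carries H and passed h to Ravi (hh), so Jamal is Hh.
Every other individual is either homozygous by phenotype or has at least one consistent homozygous assignment, so the count is 5.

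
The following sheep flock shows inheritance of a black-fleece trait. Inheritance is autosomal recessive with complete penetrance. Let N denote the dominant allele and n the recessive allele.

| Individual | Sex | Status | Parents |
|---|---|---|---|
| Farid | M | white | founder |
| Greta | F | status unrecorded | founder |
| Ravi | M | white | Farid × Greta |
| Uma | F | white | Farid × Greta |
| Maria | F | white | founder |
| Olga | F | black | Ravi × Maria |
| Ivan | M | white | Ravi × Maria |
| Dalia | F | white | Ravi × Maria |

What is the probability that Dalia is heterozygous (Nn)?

2/3

Ravi is white so carries N and passed n to Olga (nn), so Ravi is Nn.
Maria is white so carries N and passed n to Olga (nn), so Maria is Nn.
Their cross gives offspring ratios 1/4 NN : 1/2 Nn : 1/4 nn. Conditioning on Dalia being white, P(Nn) = 1/2 / 3/4 = 2/3.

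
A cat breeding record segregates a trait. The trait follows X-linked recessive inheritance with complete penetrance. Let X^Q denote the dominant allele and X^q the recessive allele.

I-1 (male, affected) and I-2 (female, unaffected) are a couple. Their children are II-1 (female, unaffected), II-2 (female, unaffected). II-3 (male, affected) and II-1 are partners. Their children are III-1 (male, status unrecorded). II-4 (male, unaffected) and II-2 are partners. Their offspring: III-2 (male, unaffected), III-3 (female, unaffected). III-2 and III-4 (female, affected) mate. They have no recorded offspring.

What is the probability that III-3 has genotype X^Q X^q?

1/2

II-4 is unaffected, so II-4 is X^Q Y.
II-2 is unaffected so carries Q and received q from I-1 (X^q Y), so II-2 is X^Q X^q.
Their cross gives offspring ratios 1/2 X^Q X^Q : 1/2 X^Q X^q. Conditioning on III-3 being unaffected, P(X^Q X^q) = 1/2 / 1 = 1/2.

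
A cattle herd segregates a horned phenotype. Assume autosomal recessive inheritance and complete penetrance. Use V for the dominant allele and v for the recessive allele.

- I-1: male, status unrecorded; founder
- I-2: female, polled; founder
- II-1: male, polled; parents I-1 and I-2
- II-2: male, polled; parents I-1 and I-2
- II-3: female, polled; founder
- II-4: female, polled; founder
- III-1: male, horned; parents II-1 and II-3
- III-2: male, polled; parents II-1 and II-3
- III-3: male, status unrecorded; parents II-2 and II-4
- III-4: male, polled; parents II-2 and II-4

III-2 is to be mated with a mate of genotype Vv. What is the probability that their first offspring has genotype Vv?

II-1 is polled so carries V and passed v to III-1 (vv), so II-1 is Vv.
II-3 is polled so carries V and passed v to III-1 (vv), so II-3 is Vv.
III-2 is a polled offspring of II-1 (Vv) × II-3 (Vv), whose cross gives 1/4 VV : 1/2 Vv : 1/4 vv; conditioning on being polled, III-2 is VV with probability 1/3, Vv with probability 2/3.
Summing over parental genotype combinations, P(offspring has genotype Vv) = 1/3·1/2 + 2/3·1/2 = 1/2.

1/2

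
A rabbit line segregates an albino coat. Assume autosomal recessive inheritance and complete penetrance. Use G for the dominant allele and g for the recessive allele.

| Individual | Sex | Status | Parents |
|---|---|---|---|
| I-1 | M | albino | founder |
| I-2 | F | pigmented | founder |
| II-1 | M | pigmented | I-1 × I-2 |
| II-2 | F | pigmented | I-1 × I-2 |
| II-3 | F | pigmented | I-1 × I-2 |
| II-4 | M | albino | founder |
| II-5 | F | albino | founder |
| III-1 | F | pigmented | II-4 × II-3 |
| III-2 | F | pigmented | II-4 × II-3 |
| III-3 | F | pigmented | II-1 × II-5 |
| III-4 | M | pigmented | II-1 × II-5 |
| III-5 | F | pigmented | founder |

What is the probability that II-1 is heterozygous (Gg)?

1

II-1 is pigmented so carries G and received g from I-1 (gg), so II-1 is Gg, giving P(Gg) = 1.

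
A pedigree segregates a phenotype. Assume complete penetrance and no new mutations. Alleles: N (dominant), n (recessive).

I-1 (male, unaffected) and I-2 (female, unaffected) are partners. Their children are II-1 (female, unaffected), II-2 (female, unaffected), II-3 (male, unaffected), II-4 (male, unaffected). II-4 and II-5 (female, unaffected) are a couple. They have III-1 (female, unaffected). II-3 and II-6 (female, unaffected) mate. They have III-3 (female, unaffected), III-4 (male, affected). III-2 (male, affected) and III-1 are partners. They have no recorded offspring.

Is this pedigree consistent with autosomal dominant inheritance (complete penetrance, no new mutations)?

Under autosomal dominant, III-4 (affected, male) cannot arise from II-3 (unaffected) × II-6 (unaffected).

No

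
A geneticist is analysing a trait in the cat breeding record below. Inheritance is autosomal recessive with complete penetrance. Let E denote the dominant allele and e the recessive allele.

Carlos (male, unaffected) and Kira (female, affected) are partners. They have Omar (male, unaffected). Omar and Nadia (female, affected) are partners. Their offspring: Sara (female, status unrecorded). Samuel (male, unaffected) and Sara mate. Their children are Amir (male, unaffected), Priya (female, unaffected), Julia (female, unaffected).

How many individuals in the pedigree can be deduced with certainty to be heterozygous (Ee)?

1

Obligate heterozygotes: Omar is unaffected so carries E and received e from Kira (ee), so Omar is Ee.
Every other individual is either homozygous by phenotype or has at least one consistent homozygous assignment, so the count is 1.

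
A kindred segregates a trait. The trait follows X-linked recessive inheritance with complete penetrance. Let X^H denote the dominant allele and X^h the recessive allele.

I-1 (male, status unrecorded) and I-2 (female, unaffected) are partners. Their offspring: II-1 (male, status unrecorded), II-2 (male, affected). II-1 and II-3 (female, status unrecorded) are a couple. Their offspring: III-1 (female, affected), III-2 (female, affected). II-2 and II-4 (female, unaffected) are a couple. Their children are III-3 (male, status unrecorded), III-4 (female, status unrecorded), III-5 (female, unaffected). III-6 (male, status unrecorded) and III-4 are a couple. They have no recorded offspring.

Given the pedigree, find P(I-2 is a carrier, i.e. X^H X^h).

1

I-2 is unaffected so carries H and passed h to II-1 (X^h Y), so I-2 is X^H X^h, giving P(X^H X^h) = 1.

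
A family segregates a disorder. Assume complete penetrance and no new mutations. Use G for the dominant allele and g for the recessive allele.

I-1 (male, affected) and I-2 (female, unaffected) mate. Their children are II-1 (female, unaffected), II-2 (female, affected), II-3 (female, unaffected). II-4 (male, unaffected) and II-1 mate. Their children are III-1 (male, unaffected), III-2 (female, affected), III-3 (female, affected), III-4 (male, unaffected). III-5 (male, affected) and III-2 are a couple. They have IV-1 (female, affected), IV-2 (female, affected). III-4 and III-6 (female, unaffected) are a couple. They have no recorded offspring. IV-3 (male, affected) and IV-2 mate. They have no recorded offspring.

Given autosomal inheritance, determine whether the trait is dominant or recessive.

II-4 and II-1 are both unaffected yet have an affected child III-2. Under dominance, an affected child requires at least one affected parent, so the trait cannot be dominant.

recessive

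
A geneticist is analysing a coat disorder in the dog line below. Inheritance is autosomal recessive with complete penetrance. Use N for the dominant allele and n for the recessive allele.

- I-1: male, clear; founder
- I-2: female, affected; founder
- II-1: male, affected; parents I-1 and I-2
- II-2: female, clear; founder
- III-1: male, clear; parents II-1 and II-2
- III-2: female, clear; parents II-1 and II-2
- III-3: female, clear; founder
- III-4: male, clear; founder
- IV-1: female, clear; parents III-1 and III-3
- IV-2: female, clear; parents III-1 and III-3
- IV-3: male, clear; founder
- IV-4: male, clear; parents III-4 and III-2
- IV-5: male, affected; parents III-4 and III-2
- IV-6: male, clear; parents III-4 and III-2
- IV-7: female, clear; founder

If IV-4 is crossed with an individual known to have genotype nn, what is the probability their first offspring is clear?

2/3

III-4 is clear so carries N and passed n to IV-5 (nn), so III-4 is Nn.
III-2 is clear so carries N and received n from II-1 (nn), so III-2 is Nn.
IV-4 is a clear offspring of III-4 (Nn) × III-2 (Nn), whose cross gives 1/4 NN : 1/2 Nn : 1/4 nn; conditioning on being clear, IV-4 is NN with probability 1/3, Nn with probability 2/3.
Summing over parental genotype combinations, P(offspring is clear) = 1/3·1 + 2/3·1/2 = 2/3.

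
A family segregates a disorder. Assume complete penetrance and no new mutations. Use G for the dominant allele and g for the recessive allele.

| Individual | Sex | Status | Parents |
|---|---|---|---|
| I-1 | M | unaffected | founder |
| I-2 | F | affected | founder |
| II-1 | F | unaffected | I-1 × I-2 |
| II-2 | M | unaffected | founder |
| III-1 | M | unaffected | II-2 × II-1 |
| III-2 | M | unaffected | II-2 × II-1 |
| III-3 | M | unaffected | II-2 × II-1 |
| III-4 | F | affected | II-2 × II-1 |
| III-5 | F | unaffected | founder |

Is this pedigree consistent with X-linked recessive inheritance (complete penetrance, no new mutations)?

Under X-linked recessive, III-4 (affected, female) cannot arise from II-2 (unaffected) × II-1 (unaffected).

No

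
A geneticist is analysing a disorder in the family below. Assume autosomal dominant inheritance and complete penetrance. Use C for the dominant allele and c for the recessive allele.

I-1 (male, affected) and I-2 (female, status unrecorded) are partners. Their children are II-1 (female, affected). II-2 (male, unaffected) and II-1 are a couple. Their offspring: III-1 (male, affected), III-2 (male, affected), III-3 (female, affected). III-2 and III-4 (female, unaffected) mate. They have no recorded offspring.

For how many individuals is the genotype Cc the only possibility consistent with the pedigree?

Obligate heterozygotes: III-1 is affected so carries C and received c from II-2 (cc), so III-1 is Cc; III-2 is affected so carries C and received c from II-2 (cc), so III-2 is Cc; III-3 is affected so carries C and received c from II-2 (cc), so III-3 is Cc.
Every other individual is either homozygous by phenotype or has at least one consistent homozygous assignment, so the count is 3.

3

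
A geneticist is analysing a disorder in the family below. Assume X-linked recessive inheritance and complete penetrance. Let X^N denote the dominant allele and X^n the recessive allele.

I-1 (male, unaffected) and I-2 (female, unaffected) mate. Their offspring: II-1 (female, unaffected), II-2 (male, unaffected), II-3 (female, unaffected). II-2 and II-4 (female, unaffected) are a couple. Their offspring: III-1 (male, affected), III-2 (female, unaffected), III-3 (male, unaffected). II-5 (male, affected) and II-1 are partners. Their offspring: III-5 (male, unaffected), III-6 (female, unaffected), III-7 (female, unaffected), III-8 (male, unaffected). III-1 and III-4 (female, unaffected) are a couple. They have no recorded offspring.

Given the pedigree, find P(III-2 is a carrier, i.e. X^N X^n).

1/2

II-2 is unaffected, so II-2 is X^N Y.
II-4 is unaffected so carries N and passed n to III-1 (X^n Y), so II-4 is X^N X^n.
Their cross gives offspring ratios 1/2 X^N X^N : 1/2 X^N X^n. Conditioning on III-2 being unaffected, P(X^N X^n) = 1/2 / 1 = 1/2.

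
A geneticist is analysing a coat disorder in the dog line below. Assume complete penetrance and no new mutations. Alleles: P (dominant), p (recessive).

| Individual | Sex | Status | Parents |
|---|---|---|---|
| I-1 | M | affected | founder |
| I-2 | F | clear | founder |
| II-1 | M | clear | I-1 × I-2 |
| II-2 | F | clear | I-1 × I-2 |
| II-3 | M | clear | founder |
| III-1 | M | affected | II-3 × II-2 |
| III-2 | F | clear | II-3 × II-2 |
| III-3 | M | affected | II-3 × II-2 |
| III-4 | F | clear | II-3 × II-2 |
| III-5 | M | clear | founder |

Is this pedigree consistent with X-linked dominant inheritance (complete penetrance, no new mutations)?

Under X-linked dominant, II-2 (clear, female) cannot arise from I-1 (affected) × I-2 (clear).

No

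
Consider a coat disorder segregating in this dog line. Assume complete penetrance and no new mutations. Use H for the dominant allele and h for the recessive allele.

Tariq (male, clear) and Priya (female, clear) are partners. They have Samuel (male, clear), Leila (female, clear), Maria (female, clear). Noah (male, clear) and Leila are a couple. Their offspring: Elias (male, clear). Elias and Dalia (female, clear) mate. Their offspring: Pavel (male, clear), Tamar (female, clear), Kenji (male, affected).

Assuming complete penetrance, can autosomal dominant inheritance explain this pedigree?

Under autosomal dominant, Kenji (affected, male) cannot arise from Elias (clear) × Dalia (clear).

No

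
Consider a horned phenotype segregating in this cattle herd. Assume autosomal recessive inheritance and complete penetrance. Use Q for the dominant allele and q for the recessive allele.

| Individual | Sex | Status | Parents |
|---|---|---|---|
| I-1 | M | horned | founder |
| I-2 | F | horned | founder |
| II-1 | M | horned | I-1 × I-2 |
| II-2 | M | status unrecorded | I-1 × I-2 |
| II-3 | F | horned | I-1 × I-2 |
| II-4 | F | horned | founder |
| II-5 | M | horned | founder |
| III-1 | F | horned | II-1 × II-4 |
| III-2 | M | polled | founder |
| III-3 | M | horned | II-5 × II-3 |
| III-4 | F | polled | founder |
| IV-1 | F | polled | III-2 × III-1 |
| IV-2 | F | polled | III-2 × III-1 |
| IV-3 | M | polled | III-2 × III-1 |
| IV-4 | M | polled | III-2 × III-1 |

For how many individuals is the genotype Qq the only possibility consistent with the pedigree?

4

Obligate heterozygotes: IV-1 is polled so carries Q and received q from III-1 (qq), so IV-1 is Qq; IV-2 is polled so carries Q and received q from III-1 (qq), so IV-2 is Qq; IV-3 is polled so carries Q and received q from III-1 (qq), so IV-3 is Qq; IV-4 is polled so carries Q and received q from III-1 (qq), so IV-4 is Qq.
Every other individual is either homozygous by phenotype or has at least one consistent homozygous assignment, so the count is 4.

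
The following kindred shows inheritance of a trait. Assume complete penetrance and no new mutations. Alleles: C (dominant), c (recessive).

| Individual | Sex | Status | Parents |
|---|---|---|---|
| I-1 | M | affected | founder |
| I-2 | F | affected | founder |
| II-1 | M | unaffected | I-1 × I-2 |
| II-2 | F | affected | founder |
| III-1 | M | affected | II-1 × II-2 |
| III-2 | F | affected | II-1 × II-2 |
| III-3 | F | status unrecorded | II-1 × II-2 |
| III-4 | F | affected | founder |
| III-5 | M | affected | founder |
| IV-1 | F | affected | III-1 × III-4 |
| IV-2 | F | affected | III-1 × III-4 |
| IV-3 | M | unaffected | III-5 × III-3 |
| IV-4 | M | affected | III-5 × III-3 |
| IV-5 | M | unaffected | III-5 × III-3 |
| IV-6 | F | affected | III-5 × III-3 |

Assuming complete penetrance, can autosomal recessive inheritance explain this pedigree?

No

Under autosomal recessive, II-1 (unaffected, male) cannot arise from I-1 (affected) × I-2 (affected).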